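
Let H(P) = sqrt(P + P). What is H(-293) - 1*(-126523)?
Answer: 126523 + I*sqrt(586) ≈ 1.2652e+5 + 24.207*I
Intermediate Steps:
H(P) = sqrt(2)*sqrt(P) (H(P) = sqrt(2*P) = sqrt(2)*sqrt(P))
H(-293) - 1*(-126523) = sqrt(2)*sqrt(-293) - 1*(-126523) = sqrt(2)*(I*sqrt(293)) + 126523 = I*sqrt(586) + 126523 = 126523 + I*sqrt(586)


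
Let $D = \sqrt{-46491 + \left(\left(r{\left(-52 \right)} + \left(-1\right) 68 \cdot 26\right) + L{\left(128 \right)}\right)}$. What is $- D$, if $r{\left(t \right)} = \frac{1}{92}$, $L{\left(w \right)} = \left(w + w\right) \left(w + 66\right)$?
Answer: $- \frac{\sqrt{2973003}}{46} \approx -37.483$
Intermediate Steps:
$L{\left(w \right)} = 2 w \left(66 + w\right)$
$r{\left(t \right)} = \frac{1}{92}$
$D = \frac{\sqrt{2973003}}{46}$ ($D = \sqrt{-46491 + \left(\left(\frac{1}{92} + \left(-1\right) 68 \cdot 26\right) + 2 \cdot 128 \left(66 + 128\right)\right)} = \sqrt{-46491 + \left(\left(\frac{1}{92} - 1768\right) + 2 \cdot 128 \cdot 194\right)} = \sqrt{-46491 + \left(\left(\frac{1}{92} - 1768\right) + 49664\right)} = \sqrt{-46491 + \left(- \frac{162655}{92} + 49664\right)} = \sqrt{-46491 + \frac{4406433}{92}} = \sqrt{\frac{129261}{92}} = \frac{\sqrt{2973003}}{46} \approx 37.483$)
$- D = - \frac{\sqrt{2973003}}{46}$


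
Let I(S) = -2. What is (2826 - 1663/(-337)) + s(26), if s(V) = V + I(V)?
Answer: 962113/337 ≈ 2854.9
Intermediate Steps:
s(V) = -2 + V (s(V) = V - 2 = -2 + V)
(2826 - 1663/(-337)) + s(26) = (2826 - 1663/(-337)) + (-2 + 26) = (2826 - 1663*(-1/337)) + 24 = (2826 + 1663/337) + 24 = 954025/337 + 24 = 962113/337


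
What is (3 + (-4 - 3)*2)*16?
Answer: -176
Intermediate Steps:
(3 + (-4 - 3)*2)*16 = (3 - 7*2)*16 = (3 - 14)*16 = -11*16 = -176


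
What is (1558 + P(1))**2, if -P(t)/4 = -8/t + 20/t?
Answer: 2280100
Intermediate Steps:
P(t) = -48/t (P(t) = -4*(-8/t + 20/t) = -48/t)
(1558 + P(1))**2 = (1558 - 48/1)**2 = (1558 - 48*1)**2 = (1558 - 48)**2 = 1510**2 = 2280100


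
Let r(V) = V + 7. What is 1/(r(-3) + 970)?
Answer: 1/974 ≈ 0.0010267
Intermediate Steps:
r(V) = 7 + V
1/(r(-3) + 970) = 1/((7 - 3) + 970) = 1/(4 + 970) = 1/974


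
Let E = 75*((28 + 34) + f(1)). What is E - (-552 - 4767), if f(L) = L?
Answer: 10044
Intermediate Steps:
E = 4725 (E = 75*((28 + 34) + 1) = 75*(62 + 1) = 75*63 = 4725)
E - (-552 - 4767) = 4725 - (-552 - 4767) = 4725 - 1*(-5319) = 4725 + 5319 = 10044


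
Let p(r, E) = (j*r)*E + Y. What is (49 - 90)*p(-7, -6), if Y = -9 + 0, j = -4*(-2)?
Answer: -13407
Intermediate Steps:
j = 8 (j = -1*(-8) = 8)
Y = -9
p(r, E) = -9 + 8*E*r (p(r, E) = (8*r)*E - 9 = 8*E*r - 9 = -9 + 8*E*r)
(49 - 90)*p(-7, -6) = (49 - 90)*(-9 + 8*(-6)*(-7)) = -41*(-9 + 336) = -41*327 = -13407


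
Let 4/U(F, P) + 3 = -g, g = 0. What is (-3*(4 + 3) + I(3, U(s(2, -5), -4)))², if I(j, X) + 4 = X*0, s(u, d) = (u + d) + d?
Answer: 625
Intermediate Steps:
s(u, d) = u + 2*d (s(u, d) = (d + u) + d = u + 2*d)
U(F, P) = -4/3 (U(F, P) = 4/(-3 - 1*0) = 4/(-3 + 0) = 4/(-3) = 4*(-⅓) = -4/3)
I(j, X) = -4 (I(j, X) = -4 + X*0 = -4 + 0 = -4)
(-3*(4 + 3) + I(3, U(s(2, -5), -4)))² = (-3*(4 + 3) - 4)² = (-3*7 - 4)² = (-21 - 4)² = (-25)² = 625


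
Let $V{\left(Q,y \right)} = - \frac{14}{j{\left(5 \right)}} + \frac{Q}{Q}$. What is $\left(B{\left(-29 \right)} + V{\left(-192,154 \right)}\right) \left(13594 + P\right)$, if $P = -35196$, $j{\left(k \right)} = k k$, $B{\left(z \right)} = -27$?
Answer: $\frac{14343728}{25} \approx 5.7375 \cdot 10^{5}$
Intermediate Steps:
$j{\left(k \right)} = k^{2}$
$V{\left(Q,y \right)} = \frac{11}{25}$ ($V{\left(Q,y \right)} = - \frac{14}{5^{2}} + \frac{Q}{Q} = - \frac{14}{25} + 1 = \frac{11}{25}$)
$\left(B{\left(-29 \right)} + V{\left(-192,154 \right)}\right) \left(13594 + P\right) = \left(-27 + \frac{11}{25}\right) \left(13594 - 35196\right) = \left(- \frac{664}{25}\right) \left(-21602\right) = \frac{14343728}{25}$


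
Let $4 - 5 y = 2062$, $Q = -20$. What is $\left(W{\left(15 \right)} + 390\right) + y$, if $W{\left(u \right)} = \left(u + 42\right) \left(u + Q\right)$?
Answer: $- \frac{1533}{5} \approx -306.6$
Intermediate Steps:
$y = - \frac{2058}{5}$ ($y = \frac{4}{5} - \frac{2062}{5} = - \frac{2058}{5} \approx -411.6$)
$W{\left(u \right)} = \left(-20 + u\right) \left(42 + u\right)$ ($W{\left(u \right)} = \left(u + 42\right) \left(u - 20\right) = \left(42 + u\right) \left(-20 + u\right) = \left(-20 + u\right) \left(42 + u\right)$)
$\left(W{\left(15 \right)} + 390\right) + y = \left(\left(-840 + 15^{2} + 22 \cdot 15\right) + 390\right) - \frac{2058}{5} = \left(\left(-840 + 225 + 330\right) + 390\right) - \frac{2058}{5} = \left(-285 + 390\right) - \frac{2058}{5} = 105 - \frac{2058}{5} = - \frac{1533}{5}$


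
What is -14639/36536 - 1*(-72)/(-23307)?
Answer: -114607255/283848184 ≈ -0.40376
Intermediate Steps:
-14639/36536 - 1*(-72)/(-23307) = -14639*1/36536 + 72*(-1/23307) = -14639/36536 - 24/7769 = -114607255/283848184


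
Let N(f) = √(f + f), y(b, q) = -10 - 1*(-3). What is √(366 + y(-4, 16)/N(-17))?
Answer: √(423096 + 238*I*√34)/34 ≈ 19.131 + 0.031375*I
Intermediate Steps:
y(b, q) = -7 (y(b, q) = -10 + 3 = -7)
N(f) = √2*√f (N(f) = √(2*f) = √2*√f)
√(366 + y(-4, 16)/N(-17)) = √(366 - 7*(-I*√34/34)) = √(366 - (-7)*I*√34/34) = √(366 + 7*I*√34/34)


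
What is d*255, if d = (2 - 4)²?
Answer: 1020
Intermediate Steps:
d = 4 (d = (-2)² = 4)
d*255 = 4*255 = 1020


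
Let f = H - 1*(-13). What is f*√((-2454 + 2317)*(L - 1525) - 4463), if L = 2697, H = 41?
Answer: 54*I*√165027 ≈ 21937.0*I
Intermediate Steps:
f = 54 (f = 41 - 1*(-13) = 41 + 13 = 54)
f*√((-2454 + 2317)*(L - 1525) - 4463) = 54*√((-2454 + 2317)*(2697 - 1525) - 4463) = 54*√(-137*1172 - 4463) = 54*√(-160564 - 4463) = 54*√(-165027) = 54*(I*√165027) = 54*I*√165027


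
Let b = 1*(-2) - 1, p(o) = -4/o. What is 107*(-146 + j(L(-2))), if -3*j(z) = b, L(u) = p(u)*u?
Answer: -15515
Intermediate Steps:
b = -3 (b = -2 - 1 = -3)
L(u) = -4 (L(u) = (-4/u)*u = -4)
j(z) = 1 (j(z) = -⅓*(-3) = 1)
107*(-146 + j(L(-2))) = 107*(-146 + 1) = 107*(-145) = -15515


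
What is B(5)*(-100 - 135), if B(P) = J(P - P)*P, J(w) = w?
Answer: 0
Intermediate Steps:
B(P) = 0 (B(P) = (P - P)*P = 0*P = 0)
B(5)*(-100 - 135) = 0*(-100 - 135) = 0*(-235) = 0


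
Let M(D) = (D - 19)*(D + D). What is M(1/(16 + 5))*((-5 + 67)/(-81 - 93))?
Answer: 24676/38367 ≈ 0.64316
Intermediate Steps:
M(D) = 2*D*(-19 + D) (M(D) = (-19 + D)*(2*D) = 2*D*(-19 + D))
M(1/(16 + 5))*((-5 + 67)/(-81 - 93)) = (2*(-19 + 1/(16 + 5))/(16 + 5))*((-5 + 67)/(-81 - 93)) = (2*(-19 + 1/21)/21)*(62/(-174)) = (2*(1/21)*(-19 + 1/21))*(62*(-1/174)) = (2*(1/21)*(-398/21))*(-31/87) = -796/441*(-31/87) = 24676/38367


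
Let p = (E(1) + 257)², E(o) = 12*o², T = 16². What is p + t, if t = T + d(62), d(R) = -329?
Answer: 72288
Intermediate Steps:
T = 256
p = 72361 (p = (12*1² + 257)² = (12*1 + 257)² = (12 + 257)² = 269² = 72361)
t = -73 (t = 256 - 329 = -73)
p + t = 72361 - 73 = 72288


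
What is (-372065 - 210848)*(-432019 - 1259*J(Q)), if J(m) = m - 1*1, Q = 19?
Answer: 265039465753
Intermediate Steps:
J(m) = -1 + m (J(m) = m - 1 = -1 + m)
(-372065 - 210848)*(-432019 - 1259*J(Q)) = (-372065 - 210848)*(-432019 - 1259*(-1 + 19)) = -582913*(-432019 - 1259*18) = -582913*(-432019 - 22662) = -582913*(-454681) = 265039465753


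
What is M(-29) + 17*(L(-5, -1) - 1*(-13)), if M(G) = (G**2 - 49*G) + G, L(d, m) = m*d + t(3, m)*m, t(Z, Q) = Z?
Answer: 2488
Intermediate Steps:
L(d, m) = 3*m + d*m (L(d, m) = m*d + 3*m = d*m + 3*m = 3*m + d*m)
M(G) = G**2 - 48*G
M(-29) + 17*(L(-5, -1) - 1*(-13)) = -29*(-48 - 29) + 17*(-(3 - 5) - 1*(-13)) = -29*(-77) + 17*(-1*(-2) + 13) = 2233 + 17*(2 + 13) = 2233 + 17*15 = 2233 + 255 = 2488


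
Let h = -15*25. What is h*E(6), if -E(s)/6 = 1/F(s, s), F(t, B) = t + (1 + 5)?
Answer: 375/2 ≈ 187.50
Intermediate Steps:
F(t, B) = 6 + t (F(t, B) = t + 6 = 6 + t)
E(s) = -6/(6 + s)
h = -375
h*E(6) = -(-2250)/(6 + 6) = -(-2250)/12 = -375*(-½) = 375/2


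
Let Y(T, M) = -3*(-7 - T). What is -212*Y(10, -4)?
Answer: -10812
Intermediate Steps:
Y(T, M) = 21 + 3*T
-212*Y(10, -4) = -212*(21 + 3*10) = -212*(21 + 30) = -212*51 = -10812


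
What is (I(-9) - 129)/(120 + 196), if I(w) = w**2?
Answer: -12/79 ≈ -0.15190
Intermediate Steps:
(I(-9) - 129)/(120 + 196) = ((-9)**2 - 129)/(120 + 196) = (81 - 129)/316 = -48*1/316 = -12/79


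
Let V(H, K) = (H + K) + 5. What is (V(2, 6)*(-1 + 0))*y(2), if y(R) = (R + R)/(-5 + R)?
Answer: 52/3 ≈ 17.333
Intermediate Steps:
y(R) = 2*R/(-5 + R) (y(R) = (2*R)/(-5 + R) = 2*R/(-5 + R))
V(H, K) = 5 + H + K
(V(2, 6)*(-1 + 0))*y(2) = ((5 + 2 + 6)*(-1 + 0))*(2*2/(-5 + 2)) = (13*(-1))*(2*2/(-3)) = -26*2*(-1)/3 = -13*(-4/3) = 52/3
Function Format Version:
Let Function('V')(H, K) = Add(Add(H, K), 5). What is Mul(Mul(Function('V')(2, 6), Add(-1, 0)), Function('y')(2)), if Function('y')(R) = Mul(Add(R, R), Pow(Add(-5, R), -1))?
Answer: Rational(52, 3) ≈ 17.333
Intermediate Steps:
Function('y')(R) = Mul(2, R, Pow(Add(-5, R), -1)) (Function('y')(R) = Mul(Mul(2, R), Pow(Add(-5, R), -1)) = Mul(2, R, Pow(Add(-5, R), -1)))
Function('V')(H, K) = Add(5, H, K)
Mul(Mul(Function('V')(2, 6), Add(-1, 0)), Function('y')(2)) = Mul(Mul(Add(5, 2, 6), Add(-1, 0)), Mul(2, 2, Pow(Add(-5, 2), -1))) = Mul(Mul(13, -1), Mul(2, 2, Pow(-3, -1))) = Mul(-13, Mul(2, 2, Rational(-1, 3))) = Mul(-13, Rational(-4, 3)) = Rational(52, 3)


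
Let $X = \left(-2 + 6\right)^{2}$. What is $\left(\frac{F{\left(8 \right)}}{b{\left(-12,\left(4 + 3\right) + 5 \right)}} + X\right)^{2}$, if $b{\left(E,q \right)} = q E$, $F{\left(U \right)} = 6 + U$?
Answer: $\frac{1311025}{5184} \approx 252.9$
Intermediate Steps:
$b{\left(E,q \right)} = E q$
$X = 16$ ($X = 4^{2} = 16$)
$\left(\frac{F{\left(8 \right)}}{b{\left(-12,\left(4 + 3\right) + 5 \right)}} + X\right)^{2} = \left(\frac{6 + 8}{\left(-12\right) \left(\left(4 + 3\right) + 5\right)} + 16\right)^{2} = \left(\frac{14}{\left(-12\right) \left(7 + 5\right)} + 16\right)^{2} = \left(\frac{14}{\left(-12\right) 12} + 16\right)^{2} = \left(\frac{14}{-144} + 16\right)^{2} = \left(14 \left(- \frac{1}{144}\right) + 16\right)^{2} = \left(- \frac{7}{72} + 16\right)^{2} = \left(\frac{1145}{72}\right)^{2} = \frac{1311025}{5184}$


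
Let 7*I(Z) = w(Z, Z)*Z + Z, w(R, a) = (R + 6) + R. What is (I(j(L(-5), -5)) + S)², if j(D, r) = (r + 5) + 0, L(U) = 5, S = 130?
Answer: 16900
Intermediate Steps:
w(R, a) = 6 + 2*R (w(R, a) = (6 + R) + R = 6 + 2*R)
j(D, r) = 5 + r (j(D, r) = (5 + r) + 0 = 5 + r)
I(Z) = Z/7 + Z*(6 + 2*Z)/7 (I(Z) = ((6 + 2*Z)*Z + Z)/7 = (Z*(6 + 2*Z) + Z)/7 = (Z + Z*(6 + 2*Z))/7 = Z/7 + Z*(6 + 2*Z)/7)
(I(j(L(-5), -5)) + S)² = ((5 - 5)*(7 + 2*(5 - 5))/7 + 130)² = ((⅐)*0*(7 + 2*0) + 130)² = ((⅐)*0*(7 + 0) + 130)² = ((⅐)*0*7 + 130)² = (0 + 130)² = 130² = 16900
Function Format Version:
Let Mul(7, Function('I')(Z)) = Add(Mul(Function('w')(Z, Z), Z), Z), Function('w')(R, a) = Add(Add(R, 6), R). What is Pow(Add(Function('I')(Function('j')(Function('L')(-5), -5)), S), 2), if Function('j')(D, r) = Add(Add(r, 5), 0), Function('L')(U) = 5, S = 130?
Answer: 16900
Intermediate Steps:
Function('w')(R, a) = Add(6, Mul(2, R)) (Function('w')(R, a) = Add(Add(6, R), R) = Add(6, Mul(2, R)))
Function('j')(D, r) = Add(5, r) (Function('j')(D, r) = Add(Add(5, r), 0) = Add(5, r))
Function('I')(Z) = Add(Mul(Rational(1, 7), Z), Mul(Rational(1, 7), Z, Add(6, Mul(2, Z)))) (Function('I')(Z) = Mul(Rational(1, 7), Add(Mul(Add(6, Mul(2, Z)), Z), Z)) = Mul(Rational(1, 7), Add(Mul(Z, Add(6, Mul(2, Z))), Z)) = Mul(Rational(1, 7), Add(Z, Mul(Z, Add(6, Mul(2, Z))))) = Add(Mul(Rational(1, 7), Z), Mul(Rational(1, 7), Z, Add(6, Mul(2, Z)))))
Pow(Add(Function('I')(Function('j')(Function('L')(-5), -5)), S), 2) = Pow(Add(Mul(Rational(1, 7), Add(5, -5), Add(7, Mul(2, Add(5, -5)))), 130), 2) = Pow(Add(Mul(Rational(1, 7), 0, Add(7, Mul(2, 0))), 130), 2) = Pow(Add(Mul(Rational(1, 7), 0, Add(7, 0)), 130), 2) = Pow(Add(Mul(Rational(1, 7), 0, 7), 130), 2) = Pow(Add(0, 130), 2) = Pow(130, 2) = 16900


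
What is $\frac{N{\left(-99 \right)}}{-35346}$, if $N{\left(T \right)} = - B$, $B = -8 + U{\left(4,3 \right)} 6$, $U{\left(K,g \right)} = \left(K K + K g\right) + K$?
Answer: $\frac{92}{17673} \approx 0.0052057$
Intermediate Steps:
$U{\left(K,g \right)} = K + K^{2} + K g$ ($U{\left(K,g \right)} = \left(K^{2} + K g\right) + K = K + K^{2} + K g$)
$B = 184$ ($B = -8 + 4 \left(1 + 4 + 3\right) 6 = -8 + 4 \cdot 8 \cdot 6 = -8 + 32 \cdot 6 = -8 + 192 = 184$)
$N{\left(T \right)} = -184$ ($N{\left(T \right)} = \left(-1\right) 184 = -184$)
$\frac{N{\left(-99 \right)}}{-35346} = - \frac{184}{-35346} = \left(-184\right) \left(- \frac{1}{35346}\right) = \frac{92}{17673}$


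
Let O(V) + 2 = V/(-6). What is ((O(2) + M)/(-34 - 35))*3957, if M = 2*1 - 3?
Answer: 13190/69 ≈ 191.16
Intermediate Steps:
O(V) = -2 - V/6 (O(V) = -2 + V/(-6) = -2 + V*(-⅙) = -2 - V/6)
M = -1 (M = 2 - 3 = -1)
((O(2) + M)/(-34 - 35))*3957 = (((-2 - ⅙*2) - 1)/(-34 - 35))*3957 = (((-2 - ⅓) - 1)/(-69))*3957 = ((-7/3 - 1)*(-1/69))*3957 = -10/3*(-1/69)*3957 = (10/207)*3957 = 13190/69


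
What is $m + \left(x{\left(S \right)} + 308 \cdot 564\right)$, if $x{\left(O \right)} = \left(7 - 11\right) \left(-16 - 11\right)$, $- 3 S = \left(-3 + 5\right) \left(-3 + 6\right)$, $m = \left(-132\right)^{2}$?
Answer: $191244$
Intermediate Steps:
$m = 17424$
$S = -2$ ($S = - \frac{\left(-3 + 5\right) \left(-3 + 6\right)}{3} = - \frac{2 \cdot 3}{3} = \left(- \frac{1}{3}\right) 6 = -2$)
$x{\left(O \right)} = 108$ ($x{\left(O \right)} = \left(-4\right) \left(-27\right) = 108$)
$m + \left(x{\left(S \right)} + 308 \cdot 564\right) = 17424 + \left(108 + 308 \cdot 564\right) = 17424 + \left(108 + 173712\right) = 17424 + 173820 = 191244$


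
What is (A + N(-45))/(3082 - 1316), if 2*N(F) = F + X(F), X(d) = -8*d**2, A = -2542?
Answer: -21329/3532 ≈ -6.0388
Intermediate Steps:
N(F) = F/2 - 4*F**2 (N(F) = (F - 8*F**2)/2 = F/2 - 4*F**2)
(A + N(-45))/(3082 - 1316) = (-2542 + (1/2)*(-45)*(1 - 8*(-45)))/(3082 - 1316) = (-2542 + (1/2)*(-45)*(1 + 360))/1766 = (-2542 + (1/2)*(-45)*361)*(1/1766) = (-2542 - 16245/2)*(1/1766) = -21329/2*1/1766 = -21329/3532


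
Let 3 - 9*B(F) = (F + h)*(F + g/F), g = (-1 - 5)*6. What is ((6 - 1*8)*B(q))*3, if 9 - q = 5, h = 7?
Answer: -116/3 ≈ -38.667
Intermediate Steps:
g = -36 (g = -6*6 = -36)
q = 4 (q = 9 - 1*5 = 9 - 5 = 4)
B(F) = 1/3 - (7 + F)*(F - 36/F)/9 (B(F) = 1/3 - (F + 7)*(F - 36/F)/9 = 1/3 - (7 + F)*(F - 36/F)/9)
((6 - 1*8)*B(q))*3 = ((6 - 1*8)*((1/9)*(252 - 1*4*(-39 + 4**2 + 7*4))/4))*3 = ((6 - 8)*((1/9)*(1/4)*(252 - 1*4*(-39 + 16 + 28))))*3 = -2*(252 - 1*4*5)/(9*4)*3 = -2*(252 - 20)/(9*4)*3 = -2*232/(9*4)*3 = -2*58/9*3 = -116/9*3 = -116/3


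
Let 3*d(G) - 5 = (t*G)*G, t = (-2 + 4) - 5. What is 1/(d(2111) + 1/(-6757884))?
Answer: -6757884/30115289121625 ≈ -2.2440e-7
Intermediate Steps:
t = -3 (t = 2 - 5 = -3)
d(G) = 5/3 - G² (d(G) = 5/3 + ((-3*G)*G)/3 = 5/3 + (-3*G²)/3 = 5/3 - G²)
1/(d(2111) + 1/(-6757884)) = 1/((5/3 - 1*2111²) + 1/(-6757884)) = 1/((5/3 - 1*4456321) - 1/6757884) = 1/((5/3 - 4456321) - 1/6757884) = 1/(-13368958/3 - 1/6757884) = 1/(-30115289121625/6757884) = -6757884/30115289121625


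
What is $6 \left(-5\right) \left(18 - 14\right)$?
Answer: $-120$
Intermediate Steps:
$6 \left(-5\right) \left(18 - 14\right) = \left(-30\right) 4 = -120$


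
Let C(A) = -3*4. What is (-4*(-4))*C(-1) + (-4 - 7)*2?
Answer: -214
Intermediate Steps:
C(A) = -12
(-4*(-4))*C(-1) + (-4 - 7)*2 = -4*(-4)*(-12) + (-4 - 7)*2 = 16*(-12) - 11*2 = -192 - 22 = -214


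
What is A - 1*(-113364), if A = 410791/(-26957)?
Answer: 3055542557/26957 ≈ 1.1335e+5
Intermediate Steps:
A = -410791/26957 (A = 410791*(-1/26957) = -410791/26957 ≈ -15.239)
A - 1*(-113364) = -410791/26957 - 1*(-113364) = -410791/26957 + 113364 = 3055542557/26957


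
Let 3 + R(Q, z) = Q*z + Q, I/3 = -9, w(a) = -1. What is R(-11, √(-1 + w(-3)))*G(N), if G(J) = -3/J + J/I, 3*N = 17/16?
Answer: 1308391/11016 + 2056043*I*√2/22032 ≈ 118.77 + 131.98*I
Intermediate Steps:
I = -27 (I = 3*(-9) = -27)
R(Q, z) = -3 + Q + Q*z (R(Q, z) = -3 + (Q*z + Q) = -3 + (Q + Q*z) = -3 + Q + Q*z)
N = 17/48 (N = (17/16)/3 = (17*(1/16))/3 = (⅓)*(17/16) = 17/48 ≈ 0.35417)
G(J) = -3/J - J/27 (G(J) = -3/J + J/(-27) = -3/J + J*(-1/27) = -3/J - J/27)
R(-11, √(-1 + w(-3)))*G(N) = (-3 - 11 - 11*√(-1 - 1))*(-3/17/48 - 1/27*17/48) = (-3 - 11 - 11*I*√2)*(-3*48/17 - 17/1296) = (-3 - 11 - 11*I*√2)*(-144/17 - 17/1296) = (-3 - 11 - 11*I*√2)*(-186913/22032) = (-14 - 11*I*√2)*(-186913/22032) = 1308391/11016 + 2056043*I*√2/22032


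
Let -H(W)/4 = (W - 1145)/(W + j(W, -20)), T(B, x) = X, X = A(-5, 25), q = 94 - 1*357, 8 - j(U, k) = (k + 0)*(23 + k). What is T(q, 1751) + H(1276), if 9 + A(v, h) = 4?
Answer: -1811/336 ≈ -5.3899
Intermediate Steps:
A(v, h) = -5 (A(v, h) = -9 + 4 = -5)
j(U, k) = 8 - k*(23 + k) (j(U, k) = 8 - (k + 0)*(23 + k) = 8 - k*(23 + k))
q = -263 (q = 94 - 357 = -263)
X = -5
T(B, x) = -5
H(W) = -4*(-1145 + W)/(68 + W) (H(W) = -4*(W - 1145)/(W + (8 - 1*(-20)² - 23*(-20))) = -4*(-1145 + W)/(W + (8 - 1*400 + 460)) = -4*(-1145 + W)/(W + (8 - 400 + 460)) = -4*(-1145 + W)/(W + 68) = -4*(-1145 + W)/(68 + W))
T(q, 1751) + H(1276) = -5 + 4*(1145 - 1*1276)/(68 + 1276) = -5 + 4*(1145 - 1276)/1344 = -5 + 4*(1/1344)*(-131) = -5 - 131/336 = -1811/336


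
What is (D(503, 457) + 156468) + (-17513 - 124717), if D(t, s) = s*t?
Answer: 244109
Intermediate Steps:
(D(503, 457) + 156468) + (-17513 - 124717) = (457*503 + 156468) + (-17513 - 124717) = (229871 + 156468) - 142230 = 386339 - 142230 = 244109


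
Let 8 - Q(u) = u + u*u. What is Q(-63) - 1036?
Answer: -4934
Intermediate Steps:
Q(u) = 8 - u - u**2 (Q(u) = 8 - (u + u*u) = 8 - (u + u**2) = 8 + (-u - u**2) = 8 - u - u**2)
Q(-63) - 1036 = (8 - 1*(-63) - 1*(-63)**2) - 1036 = (8 + 63 - 1*3969) - 1036 = (8 + 63 - 3969) - 1036 = -3898 - 1036 = -4934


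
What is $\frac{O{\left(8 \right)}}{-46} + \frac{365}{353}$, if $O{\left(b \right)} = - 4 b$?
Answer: $\frac{14043}{8119} \approx 1.7296$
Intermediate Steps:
$\frac{O{\left(8 \right)}}{-46} + \frac{365}{353} = \frac{\left(-4\right) 8}{-46} + \frac{365}{353} = \left(-32\right) \left(- \frac{1}{46}\right) + 365 \cdot \frac{1}{353} = \frac{16}{23} + \frac{365}{353} = \frac{14043}{8119}$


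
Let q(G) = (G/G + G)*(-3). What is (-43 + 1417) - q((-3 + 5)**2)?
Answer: 1389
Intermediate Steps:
q(G) = -3 - 3*G (q(G) = (1 + G)*(-3) = -3 - 3*G)
(-43 + 1417) - q((-3 + 5)**2) = (-43 + 1417) - (-3 - 3*(-3 + 5)**2) = 1374 - (-3 - 3*2**2) = 1374 - (-3 - 3*4) = 1374 - (-3 - 12) = 1374 - 1*(-15) = 1374 + 15 = 1389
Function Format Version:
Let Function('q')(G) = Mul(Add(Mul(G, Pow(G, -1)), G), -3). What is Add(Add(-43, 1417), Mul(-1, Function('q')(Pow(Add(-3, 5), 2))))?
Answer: 1389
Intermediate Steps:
Function('q')(G) = Add(-3, Mul(-3, G)) (Function('q')(G) = Mul(Add(1, G), -3) = Add(-3, Mul(-3, G)))
Add(Add(-43, 1417), Mul(-1, Function('q')(Pow(Add(-3, 5), 2)))) = Add(Add(-43, 1417), Mul(-1, Add(-3, Mul(-3, Pow(Add(-3, 5), 2))))) = Add(1374, Mul(-1, Add(-3, Mul(-3, Pow(2, 2))))) = Add(1374, Mul(-1, Add(-3, Mul(-3, 4)))) = Add(1374, Mul(-1, Add(-3, -12))) = Add(1374, Mul(-1, -15)) = Add(1374, 15) = 1389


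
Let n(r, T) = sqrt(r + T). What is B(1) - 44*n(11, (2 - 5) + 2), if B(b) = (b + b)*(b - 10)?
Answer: -18 - 44*sqrt(10) ≈ -157.14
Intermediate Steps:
B(b) = 2*b*(-10 + b) (B(b) = (2*b)*(-10 + b) = 2*b*(-10 + b))
n(r, T) = sqrt(T + r)
B(1) - 44*n(11, (2 - 5) + 2) = 2*1*(-10 + 1) - 44*sqrt(((2 - 5) + 2) + 11) = 2*1*(-9) - 44*sqrt((-3 + 2) + 11) = -18 - 44*sqrt(-1 + 11) = -18 - 44*sqrt(10)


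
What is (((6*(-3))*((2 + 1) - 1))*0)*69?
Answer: 0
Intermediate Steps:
(((6*(-3))*((2 + 1) - 1))*0)*69 = (-18*(3 - 1)*0)*69 = (-18*2*0)*69 = -36*0*69 = 0*69 = 0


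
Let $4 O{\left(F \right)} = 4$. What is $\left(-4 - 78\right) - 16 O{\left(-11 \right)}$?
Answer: $-98$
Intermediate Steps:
$O{\left(F \right)} = 1$ ($O{\left(F \right)} = \frac{1}{4} \cdot 4 = 1$)
$\left(-4 - 78\right) - 16 O{\left(-11 \right)} = \left(-4 - 78\right) - 16 = -82 - 16 = -98$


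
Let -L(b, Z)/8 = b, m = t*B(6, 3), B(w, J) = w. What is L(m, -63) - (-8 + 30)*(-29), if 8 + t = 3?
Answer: 878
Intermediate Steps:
t = -5 (t = -8 + 3 = -5)
m = -30 (m = -5*6 = -30)
L(b, Z) = -8*b
L(m, -63) - (-8 + 30)*(-29) = -8*(-30) - (-8 + 30)*(-29) = 240 - 22*(-29) = 240 - 1*(-638) = 240 + 638 = 878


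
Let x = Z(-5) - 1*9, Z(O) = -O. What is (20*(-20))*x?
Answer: 1600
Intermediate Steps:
x = -4 (x = -1*(-5) - 1*9 = 5 - 9 = -4)
(20*(-20))*x = (20*(-20))*(-4) = -400*(-4) = 1600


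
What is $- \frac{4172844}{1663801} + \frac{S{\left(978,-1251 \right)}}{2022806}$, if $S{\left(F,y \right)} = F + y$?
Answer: $- \frac{8441308097937}{3365546645606} \approx -2.5082$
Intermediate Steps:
$- \frac{4172844}{1663801} + \frac{S{\left(978,-1251 \right)}}{2022806} = - \frac{4172844}{1663801} + \frac{978 - 1251}{2022806} = \left(-4172844\right) \frac{1}{1663801} - \frac{273}{2022806} = - \frac{4172844}{1663801} - \frac{273}{2022806} = - \frac{8441308097937}{3365546645606}$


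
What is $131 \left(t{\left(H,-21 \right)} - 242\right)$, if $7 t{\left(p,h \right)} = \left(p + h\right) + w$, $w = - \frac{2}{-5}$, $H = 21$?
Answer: $- \frac{1109308}{35} \approx -31695.0$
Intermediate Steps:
$w = \frac{2}{5}$ ($w = \left(-2\right) \left(- \frac{1}{5}\right) = \frac{2}{5} \approx 0.4$)
$t{\left(p,h \right)} = \frac{2}{35} + \frac{h}{7} + \frac{p}{7}$ ($t{\left(p,h \right)} = \frac{\left(p + h\right) + \frac{2}{5}}{7} = \frac{\left(h + p\right) + \frac{2}{5}}{7} = \frac{\frac{2}{5} + h + p}{7} = \frac{2}{35} + \frac{h}{7} + \frac{p}{7}$)
$131 \left(t{\left(H,-21 \right)} - 242\right) = 131 \left(\left(\frac{2}{35} + \frac{1}{7} \left(-21\right) + \frac{1}{7} \cdot 21\right) - 242\right) = 131 \left(\left(\frac{2}{35} - 3 + 3\right) - 242\right) = 131 \left(\frac{2}{35} - 242\right) = 131 \left(- \frac{8468}{35}\right) = - \frac{1109308}{35}$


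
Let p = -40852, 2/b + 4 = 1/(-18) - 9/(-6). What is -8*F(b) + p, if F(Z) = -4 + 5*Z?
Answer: -938140/23 ≈ -40789.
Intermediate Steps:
b = -18/23 (b = 2/(-4 + (1/(-18) - 9/(-6))) = 2/(-4 + (1*(-1/18) - 9*(-1/6))) = 2/(-4 + (-1/18 + 3/2)) = 2/(-4 + 13/9) = 2/(-23/9) = 2*(-9/23) = -18/23 ≈ -0.78261)
-8*F(b) + p = -8*(-4 + 5*(-18/23)) - 40852 = -8*(-4 - 90/23) - 40852 = -8*(-182/23) - 40852 = 1456/23 - 40852 = -938140/23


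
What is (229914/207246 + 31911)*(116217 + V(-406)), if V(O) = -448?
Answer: 127609409924730/34541 ≈ 3.6944e+9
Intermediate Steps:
(229914/207246 + 31911)*(116217 + V(-406)) = (229914/207246 + 31911)*(116217 - 448) = (229914*(1/207246) + 31911)*115769 = (38319/34541 + 31911)*115769 = (1102276170/34541)*115769 = 127609409924730/34541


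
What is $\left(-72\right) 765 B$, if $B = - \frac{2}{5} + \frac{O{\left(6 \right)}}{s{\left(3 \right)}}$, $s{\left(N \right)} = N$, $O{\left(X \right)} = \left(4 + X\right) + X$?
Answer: $-271728$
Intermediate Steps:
$O{\left(X \right)} = 4 + 2 X$
$B = \frac{74}{15}$ ($B = - \frac{2}{5} + \frac{4 + 2 \cdot 6}{3} = \left(-2\right) \frac{1}{5} + \left(4 + 12\right) \frac{1}{3} = - \frac{2}{5} + 16 \cdot \frac{1}{3} = - \frac{2}{5} + \frac{16}{3} = \frac{74}{15} \approx 4.9333$)
$\left(-72\right) 765 B = \left(-72\right) 765 \cdot \frac{74}{15} = \left(-55080\right) \frac{74}{15} = -271728$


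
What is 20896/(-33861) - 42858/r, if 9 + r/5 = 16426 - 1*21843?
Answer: 442153129/459324465 ≈ 0.96262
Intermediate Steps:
r = -27130 (r = -45 + 5*(16426 - 1*21843) = -45 + 5*(16426 - 21843) = -45 + 5*(-5417) = -45 - 27085 = -27130)
20896/(-33861) - 42858/r = 20896/(-33861) - 42858/(-27130) = 20896*(-1/33861) - 42858*(-1/27130) = -20896/33861 + 21429/13565 = 442153129/459324465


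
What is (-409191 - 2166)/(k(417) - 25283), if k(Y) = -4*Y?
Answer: 411357/26951 ≈ 15.263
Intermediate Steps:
(-409191 - 2166)/(k(417) - 25283) = (-409191 - 2166)/(-4*417 - 25283) = -411357/(-1668 - 25283) = -411357/(-26951) = -411357*(-1/26951) = 411357/26951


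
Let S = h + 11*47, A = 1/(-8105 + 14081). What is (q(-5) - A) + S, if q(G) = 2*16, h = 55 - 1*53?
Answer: 3292775/5976 ≈ 551.00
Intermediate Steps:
h = 2 (h = 55 - 53 = 2)
A = 1/5976 ≈ 0.00016734
q(G) = 32
S = 519 (S = 2 + 11*47 = 2 + 517 = 519)
(q(-5) - A) + S = (32 - 1*1/5976) + 519 = (32 - 1/5976) + 519 = 191231/5976 + 519 = 3292775/5976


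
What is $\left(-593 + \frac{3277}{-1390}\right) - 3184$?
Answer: $- \frac{5253307}{1390} \approx -3779.4$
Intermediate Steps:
$\left(-593 + \frac{3277}{-1390}\right) - 3184 = \left(-593 + 3277 \left(- \frac{1}{1390}\right)\right) - 3184 = \left(-593 - \frac{3277}{1390}\right) - 3184 = - \frac{827547}{1390} - 3184 = - \frac{5253307}{1390}$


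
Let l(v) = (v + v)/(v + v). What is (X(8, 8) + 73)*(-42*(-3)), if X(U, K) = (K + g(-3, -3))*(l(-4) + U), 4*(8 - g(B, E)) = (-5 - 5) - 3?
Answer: 62055/2 ≈ 31028.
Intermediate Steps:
l(v) = 1 (l(v) = (2*v)/((2*v)) = (2*v)*(1/(2*v)) = 1)
g(B, E) = 45/4 (g(B, E) = 8 - ((-5 - 5) - 3)/4 = 8 - (-10 - 3)/4 = 8 - ¼*(-13) = 8 + 13/4 = 45/4)
X(U, K) = (1 + U)*(45/4 + K) (X(U, K) = (K + 45/4)*(1 + U) = (45/4 + K)*(1 + U) = (1 + U)*(45/4 + K))
(X(8, 8) + 73)*(-42*(-3)) = ((45/4 + 8 + (45/4)*8 + 8*8) + 73)*(-42*(-3)) = ((45/4 + 8 + 90 + 64) + 73)*126 = (693/4 + 73)*126 = (985/4)*126 = 62055/2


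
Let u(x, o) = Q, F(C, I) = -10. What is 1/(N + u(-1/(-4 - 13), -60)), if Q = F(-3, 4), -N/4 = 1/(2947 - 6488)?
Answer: -3541/35406 ≈ -0.10001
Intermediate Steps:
N = 4/3541 (N = -4/(2947 - 6488) = -4/(-3541) = -4*(-1/3541) = 4/3541 ≈ 0.0011296)
Q = -10
u(x, o) = -10
1/(N + u(-1/(-4 - 13), -60)) = 1/(4/3541 - 10) = 1/(-35406/3541) = -3541/35406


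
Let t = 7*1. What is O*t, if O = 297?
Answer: 2079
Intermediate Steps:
t = 7
O*t = 297*7 = 2079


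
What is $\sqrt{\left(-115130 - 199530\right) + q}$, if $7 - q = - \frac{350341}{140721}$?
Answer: $\frac{2 i \sqrt{1557708804208578}}{140721} \approx 560.94 i$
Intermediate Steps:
$q = \frac{1335388}{140721}$ ($q = 7 - - \frac{350341}{140721} = 7 + \frac{350341}{140721} = \frac{1335388}{140721} \approx 9.4896$)
$\sqrt{\left(-115130 - 199530\right) + q} = \sqrt{\left(-115130 - 199530\right) + \frac{1335388}{140721}} = \sqrt{-314660 + \frac{1335388}{140721}} = \sqrt{- \frac{44277934472}{140721}} = \frac{2 i \sqrt{1557708804208578}}{140721}$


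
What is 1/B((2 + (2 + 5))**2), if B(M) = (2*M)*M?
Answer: 1/13122 ≈ 7.6208e-5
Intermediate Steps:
B(M) = 2*M**2
1/B((2 + (2 + 5))**2) = 1/(2*((2 + (2 + 5))**2)**2) = 1/(2*((2 + 7)**2)**2) = 1/(2*(9**2)**2) = 1/(2*81**2) = 1/(2*6561) = 1/13122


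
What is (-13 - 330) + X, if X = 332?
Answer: -11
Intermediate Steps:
(-13 - 330) + X = (-13 - 330) + 332 = -343 + 332 = -11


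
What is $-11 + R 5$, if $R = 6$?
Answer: $19$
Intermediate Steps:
$-11 + R 5 = -11 + 6 \cdot 5 = -11 + 30 = 19$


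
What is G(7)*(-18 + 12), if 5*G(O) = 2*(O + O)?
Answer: -168/5 ≈ -33.600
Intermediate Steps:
G(O) = 4*O/5 (G(O) = (2*(O + O))/5 = (2*(2*O))/5 = (4*O)/5 = 4*O/5)
G(7)*(-18 + 12) = ((⅘)*7)*(-18 + 12) = (28/5)*(-6) = -168/5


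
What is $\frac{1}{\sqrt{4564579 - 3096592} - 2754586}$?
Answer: $- \frac{2754586}{7587742563409} - \frac{\sqrt{1467987}}{7587742563409} \approx -3.6319 \cdot 10^{-7}$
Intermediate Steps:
$\frac{1}{\sqrt{4564579 - 3096592} - 2754586} = \frac{1}{\sqrt{1467987} - 2754586} = \frac{1}{-2754586 + \sqrt{1467987}}$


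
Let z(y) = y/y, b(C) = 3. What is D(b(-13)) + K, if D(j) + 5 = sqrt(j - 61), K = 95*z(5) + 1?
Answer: 91 + I*sqrt(58) ≈ 91.0 + 7.6158*I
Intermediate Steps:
z(y) = 1
K = 96 (K = 95*1 + 1 = 95 + 1 = 96)
D(j) = -5 + sqrt(-61 + j) (D(j) = -5 + sqrt(j - 61) = -5 + sqrt(-61 + j))
D(b(-13)) + K = (-5 + sqrt(-61 + 3)) + 96 = (-5 + sqrt(-58)) + 96 = (-5 + I*sqrt(58)) + 96 = 91 + I*sqrt(58)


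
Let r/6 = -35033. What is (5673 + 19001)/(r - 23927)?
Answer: -24674/234125 ≈ -0.10539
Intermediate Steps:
r = -210198 (r = 6*(-35033) = -210198)
(5673 + 19001)/(r - 23927) = (5673 + 19001)/(-210198 - 23927) = 24674/(-234125) = 24674*(-1/234125) = -24674/234125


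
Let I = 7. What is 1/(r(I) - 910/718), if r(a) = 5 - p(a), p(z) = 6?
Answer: -359/814 ≈ -0.44103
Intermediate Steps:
r(a) = -1 (r(a) = 5 - 1*6 = 5 - 6 = -1)
1/(r(I) - 910/718) = 1/(-1 - 910/718) = 1/(-1 - 910*1/718) = 1/(-1 - 455/359) = 1/(-814/359) = -359/814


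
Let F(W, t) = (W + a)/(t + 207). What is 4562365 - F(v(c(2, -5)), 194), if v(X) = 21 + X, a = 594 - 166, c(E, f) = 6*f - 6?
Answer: 1829507952/401 ≈ 4.5624e+6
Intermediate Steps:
c(E, f) = -6 + 6*f
a = 428
F(W, t) = (428 + W)/(207 + t) (F(W, t) = (W + 428)/(t + 207) = (428 + W)/(207 + t))
4562365 - F(v(c(2, -5)), 194) = 4562365 - (428 + (21 + (-6 + 6*(-5))))/(207 + 194) = 4562365 - (428 + (21 + (-6 - 30)))/401 = 4562365 - (428 + (21 - 36))/401 = 4562365 - (428 - 15)/401 = 4562365 - 413/401 = 1829507952/401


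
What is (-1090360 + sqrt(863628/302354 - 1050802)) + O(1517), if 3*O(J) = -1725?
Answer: -1090935 + 2*I*sqrt(6003868403084695)/151177 ≈ -1.0909e+6 + 1025.1*I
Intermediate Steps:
O(J) = -575 (O(J) = (1/3)*(-1725) = -575)
(-1090360 + sqrt(863628/302354 - 1050802)) + O(1517) = (-1090360 + sqrt(863628/302354 - 1050802)) - 575 = (-1090360 + sqrt(863628*(1/302354) - 1050802)) - 575 = (-1090360 + sqrt(431814/151177 - 1050802)) - 575 = (-1090360 + sqrt(-158856662140/151177)) - 575 = (-1090360 + 2*I*sqrt(6003868403084695)/151177) - 575 = -1090935 + 2*I*sqrt(6003868403084695)/151177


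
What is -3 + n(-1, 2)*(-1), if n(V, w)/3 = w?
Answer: -9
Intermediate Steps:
n(V, w) = 3*w
-3 + n(-1, 2)*(-1) = -3 + (3*2)*(-1) = -3 + 6*(-1) = -3 - 6 = -9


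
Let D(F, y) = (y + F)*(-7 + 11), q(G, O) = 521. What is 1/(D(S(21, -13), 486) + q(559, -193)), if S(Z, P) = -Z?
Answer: 1/2381 ≈ 0.00041999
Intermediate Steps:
D(F, y) = 4*F + 4*y (D(F, y) = (F + y)*4 = 4*F + 4*y)
1/(D(S(21, -13), 486) + q(559, -193)) = 1/((4*(-1*21) + 4*486) + 521) = 1/((4*(-21) + 1944) + 521) = 1/((-84 + 1944) + 521) = 1/(1860 + 521) = 1/2381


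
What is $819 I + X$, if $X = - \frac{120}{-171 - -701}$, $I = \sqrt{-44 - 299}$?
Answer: $- \frac{12}{53} + 5733 i \sqrt{7} \approx -0.22642 + 15168.0 i$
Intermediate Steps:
$I = 7 i \sqrt{7}$ ($I = \sqrt{-343} = 7 i \sqrt{7} \approx 18.52 i$)
$X = - \frac{12}{53}$ ($X = - \frac{120}{-171 + 701} = - \frac{120}{530} = \left(-120\right) \frac{1}{530} = - \frac{12}{53} \approx -0.22642$)
$819 I + X = 819 \cdot 7 i \sqrt{7} - \frac{12}{53} = 5733 i \sqrt{7} - \frac{12}{53} = - \frac{12}{53} + 5733 i \sqrt{7}$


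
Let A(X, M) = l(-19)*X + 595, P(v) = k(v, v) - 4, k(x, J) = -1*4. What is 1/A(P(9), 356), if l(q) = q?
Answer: 1/747 ≈ 0.0013387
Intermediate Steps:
k(x, J) = -4
P(v) = -8 (P(v) = -4 - 4 = -8)
A(X, M) = 595 - 19*X (A(X, M) = -19*X + 595 = 595 - 19*X)
1/A(P(9), 356) = 1/(595 - 19*(-8)) = 1/(595 + 152) = 1/747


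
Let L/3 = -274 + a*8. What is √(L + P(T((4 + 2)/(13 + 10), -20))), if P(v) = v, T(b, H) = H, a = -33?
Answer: I*√1634 ≈ 40.423*I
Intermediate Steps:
L = -1614 (L = 3*(-274 - 33*8) = 3*(-274 - 264) = 3*(-538) = -1614)
√(L + P(T((4 + 2)/(13 + 10), -20))) = √(-1614 - 20) = √(-1634) = I*√1634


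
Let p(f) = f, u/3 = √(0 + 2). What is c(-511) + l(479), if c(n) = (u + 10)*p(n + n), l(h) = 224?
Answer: -9996 - 3066*√2 ≈ -14332.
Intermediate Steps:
u = 3*√2 (u = 3*√(0 + 2) = 3*√2 ≈ 4.2426)
c(n) = 2*n*(10 + 3*√2) (c(n) = (3*√2 + 10)*(n + n) = (10 + 3*√2)*(2*n) = 2*n*(10 + 3*√2))
c(-511) + l(479) = 2*(-511)*(10 + 3*√2) + 224 = (-10220 - 3066*√2) + 224 = -9996 - 3066*√2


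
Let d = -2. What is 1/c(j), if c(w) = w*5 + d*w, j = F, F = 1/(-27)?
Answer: -9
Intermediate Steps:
F = -1/27 ≈ -0.037037
j = -1/27 ≈ -0.037037
c(w) = 3*w (c(w) = w*5 - 2*w = 5*w - 2*w = 3*w)
1/c(j) = 1/(3*(-1/27)) = 1/(-1/9) = -9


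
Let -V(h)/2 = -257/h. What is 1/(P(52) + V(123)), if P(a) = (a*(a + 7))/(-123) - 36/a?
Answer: -1599/34309 ≈ -0.046606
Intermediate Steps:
V(h) = 514/h (V(h) = -(-514)/h = 514/h)
P(a) = -36/a - a*(7 + a)/123 (P(a) = (a*(7 + a))*(-1/123) - 36/a = -a*(7 + a)/123 - 36/a = -36/a - a*(7 + a)/123)
1/(P(52) + V(123)) = 1/((1/123)*(-4428 + 52²*(-7 - 1*52))/52 + 514/123) = 1/((1/123)*(1/52)*(-4428 + 2704*(-7 - 52)) + 514*(1/123)) = 1/((1/123)*(1/52)*(-4428 + 2704*(-59)) + 514/123) = 1/((1/123)*(1/52)*(-4428 - 159536) + 514/123) = 1/((1/123)*(1/52)*(-163964) + 514/123) = 1/(-40991/1599 + 514/123) = 1/(-34309/1599) = -1599/34309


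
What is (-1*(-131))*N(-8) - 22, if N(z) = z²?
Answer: 8362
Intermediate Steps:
(-1*(-131))*N(-8) - 22 = -1*(-131)*(-8)² - 22 = 131*64 - 22 = 8384 - 22 = 8362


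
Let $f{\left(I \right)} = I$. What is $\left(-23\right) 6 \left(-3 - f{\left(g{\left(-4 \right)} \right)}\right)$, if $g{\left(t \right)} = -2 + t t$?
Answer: $2346$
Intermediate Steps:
$g{\left(t \right)} = -2 + t^{2}$
$\left(-23\right) 6 \left(-3 - f{\left(g{\left(-4 \right)} \right)}\right) = \left(-23\right) 6 \left(-3 - \left(-2 + \left(-4\right)^{2}\right)\right) = - 138 \left(-3 - \left(-2 + 16\right)\right) = - 138 \left(-3 - 14\right) = \left(-138\right) \left(-17\right) = 2346$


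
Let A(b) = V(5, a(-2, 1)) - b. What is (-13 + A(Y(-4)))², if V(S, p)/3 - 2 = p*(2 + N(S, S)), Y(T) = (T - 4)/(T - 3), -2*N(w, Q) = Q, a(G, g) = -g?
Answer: 8649/196 ≈ 44.128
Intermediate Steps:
N(w, Q) = -Q/2
Y(T) = (-4 + T)/(-3 + T)
V(S, p) = 6 + 3*p*(2 - S/2) (V(S, p) = 6 + 3*(p*(2 - S/2)) = 6 + 3*p*(2 - S/2))
A(b) = 15/2 - b (A(b) = (6 + 6*(-1*1) - 3/2*5*(-1*1)) - b = (6 + 6*(-1) - 3/2*5*(-1)) - b = (6 - 6 + 15/2) - b = 15/2 - b)
(-13 + A(Y(-4)))² = (-13 + (15/2 - (-4 - 4)/(-3 - 4)))² = (-13 + (15/2 - (-8)/(-7)))² = (-13 + (15/2 - (-1)*(-8)/7))² = (-13 + (15/2 - 1*8/7))² = (-13 + (15/2 - 8/7))² = (-13 + 89/14)² = (-93/14)² = 8649/196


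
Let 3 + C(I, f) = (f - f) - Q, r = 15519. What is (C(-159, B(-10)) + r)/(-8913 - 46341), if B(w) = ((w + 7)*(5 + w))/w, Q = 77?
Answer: -15439/55254 ≈ -0.27942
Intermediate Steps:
B(w) = (5 + w)*(7 + w)/w (B(w) = ((7 + w)*(5 + w))/w = ((5 + w)*(7 + w))/w = (5 + w)*(7 + w)/w)
C(I, f) = -80 (C(I, f) = -3 + ((f - f) - 1*77) = -3 + (0 - 77) = -3 - 77 = -80)
(C(-159, B(-10)) + r)/(-8913 - 46341) = (-80 + 15519)/(-8913 - 46341) = 15439/(-55254) = 15439*(-1/55254) = -15439/55254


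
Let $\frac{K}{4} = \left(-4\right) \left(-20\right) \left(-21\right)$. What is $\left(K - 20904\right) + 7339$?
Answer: $-20285$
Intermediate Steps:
$K = -6720$ ($K = 4 \left(-4\right) \left(-20\right) \left(-21\right) = 4 \cdot 80 \left(-21\right) = 4 \left(-1680\right) = -6720$)
$\left(K - 20904\right) + 7339 = \left(-6720 - 20904\right) + 7339 = -27624 + 7339 = -20285$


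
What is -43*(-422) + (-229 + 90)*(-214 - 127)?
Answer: 65545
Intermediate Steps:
-43*(-422) + (-229 + 90)*(-214 - 127) = 18146 - 139*(-341) = 18146 + 47399 = 65545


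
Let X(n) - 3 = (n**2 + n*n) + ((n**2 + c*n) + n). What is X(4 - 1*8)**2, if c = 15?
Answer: 169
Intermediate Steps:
X(n) = 3 + 3*n**2 + 16*n (X(n) = 3 + ((n**2 + n*n) + ((n**2 + 15*n) + n)) = 3 + ((n**2 + n**2) + (n**2 + 16*n)) = 3 + (2*n**2 + (n**2 + 16*n)) = 3 + (3*n**2 + 16*n) = 3 + 3*n**2 + 16*n)
X(4 - 1*8)**2 = (3 + 3*(4 - 1*8)**2 + 16*(4 - 1*8))**2 = (3 + 3*(4 - 8)**2 + 16*(4 - 8))**2 = (3 + 3*(-4)**2 + 16*(-4))**2 = (3 + 3*16 - 64)**2 = (3 + 48 - 64)**2 = (-13)**2 = 169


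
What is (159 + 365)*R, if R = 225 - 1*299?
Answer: -38776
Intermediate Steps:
R = -74 (R = 225 - 299 = -74)
(159 + 365)*R = (159 + 365)*(-74) = 524*(-74) = -38776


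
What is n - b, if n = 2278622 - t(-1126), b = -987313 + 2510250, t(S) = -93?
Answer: 755778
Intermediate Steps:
b = 1522937
n = 2278715 (n = 2278622 - 1*(-93) = 2278622 + 93 = 2278715)
n - b = 2278715 - 1*1522937 = 2278715 - 1522937 = 755778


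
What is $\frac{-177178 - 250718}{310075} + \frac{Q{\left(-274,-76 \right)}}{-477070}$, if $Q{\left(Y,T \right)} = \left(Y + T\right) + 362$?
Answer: $- \frac{20414006562}{14792748025} \approx -1.38$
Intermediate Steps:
$Q{\left(Y,T \right)} = 362 + T + Y$ ($Q{\left(Y,T \right)} = \left(T + Y\right) + 362 = 362 + T + Y$)
$\frac{-177178 - 250718}{310075} + \frac{Q{\left(-274,-76 \right)}}{-477070} = \frac{-177178 - 250718}{310075} + \frac{362 - 76 - 274}{-477070} = \left(-177178 - 250718\right) \frac{1}{310075} + 12 \left(- \frac{1}{477070}\right) = \left(-427896\right) \frac{1}{310075} - \frac{6}{238535} = - \frac{427896}{310075} - \frac{6}{238535} = - \frac{20414006562}{14792748025}$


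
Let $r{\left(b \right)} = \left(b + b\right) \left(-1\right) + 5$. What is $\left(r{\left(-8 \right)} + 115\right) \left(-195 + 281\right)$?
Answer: $11696$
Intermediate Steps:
$r{\left(b \right)} = 5 - 2 b$ ($r{\left(b \right)} = 2 b \left(-1\right) + 5 = - 2 b + 5 = 5 - 2 b$)
$\left(r{\left(-8 \right)} + 115\right) \left(-195 + 281\right) = \left(\left(5 - -16\right) + 115\right) \left(-195 + 281\right) = \left(\left(5 + 16\right) + 115\right) 86 = \left(21 + 115\right) 86 = 136 \cdot 86 = 11696$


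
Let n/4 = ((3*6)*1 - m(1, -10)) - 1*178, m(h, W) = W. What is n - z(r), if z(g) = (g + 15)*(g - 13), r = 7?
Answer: -468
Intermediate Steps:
n = -600 (n = 4*(((3*6)*1 - 1*(-10)) - 1*178) = 4*((18*1 + 10) - 178) = 4*((18 + 10) - 178) = 4*(28 - 178) = 4*(-150) = -600)
z(g) = (-13 + g)*(15 + g) (z(g) = (15 + g)*(-13 + g) = (-13 + g)*(15 + g))
n - z(r) = -600 - (-195 + 7² + 2*7) = -600 - (-195 + 49 + 14) = -600 - 1*(-132) = -600 + 132 = -468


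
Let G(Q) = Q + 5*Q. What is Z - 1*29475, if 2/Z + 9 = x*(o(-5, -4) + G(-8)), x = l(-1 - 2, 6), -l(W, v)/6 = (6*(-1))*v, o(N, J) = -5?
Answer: -337695077/11457 ≈ -29475.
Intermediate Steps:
l(W, v) = 36*v (l(W, v) = -6*6*(-1)*v = -(-36)*v = 36*v)
G(Q) = 6*Q
x = 216 (x = 36*6 = 216)
Z = -2/11457 (Z = 2/(-9 + 216*(-5 + 6*(-8))) = 2/(-9 + 216*(-5 - 48)) = 2/(-9 + 216*(-53)) = 2/(-9 - 11448) = 2/(-11457) = 2*(-1/11457) = -2/11457 ≈ -0.00017457)
Z - 1*29475 = -2/11457 - 1*29475 = -2/11457 - 29475 = -337695077/11457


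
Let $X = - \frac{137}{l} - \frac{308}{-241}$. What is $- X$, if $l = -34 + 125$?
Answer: $\frac{4989}{21931} \approx 0.22749$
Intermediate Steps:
$l = 91$
$X = - \frac{4989}{21931}$ ($X = - \frac{137}{91} - \frac{308}{-241} = \left(-137\right) \frac{1}{91} - - \frac{308}{241} = - \frac{137}{91} + \frac{308}{241} = - \frac{4989}{21931} \approx -0.22749$)
$- X = \left(-1\right) \left(- \frac{4989}{21931}\right) = \frac{4989}{21931}$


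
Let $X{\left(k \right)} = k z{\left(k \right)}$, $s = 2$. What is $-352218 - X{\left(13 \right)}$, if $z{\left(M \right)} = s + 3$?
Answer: $-352283$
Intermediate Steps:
$z{\left(M \right)} = 5$ ($z{\left(M \right)} = 2 + 3 = 5$)
$X{\left(k \right)} = 5 k$ ($X{\left(k \right)} = k 5 = 5 k$)
$-352218 - X{\left(13 \right)} = -352218 - 5 \cdot 13 = -352218 - 65 = -352283$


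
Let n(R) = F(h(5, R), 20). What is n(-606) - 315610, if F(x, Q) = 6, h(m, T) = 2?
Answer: -315604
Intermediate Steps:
n(R) = 6
n(-606) - 315610 = 6 - 315610 = -315604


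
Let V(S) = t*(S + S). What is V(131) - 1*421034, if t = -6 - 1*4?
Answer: -423654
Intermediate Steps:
t = -10 (t = -6 - 4 = -10)
V(S) = -20*S (V(S) = -10*(S + S) = -20*S)
V(131) - 1*421034 = -20*131 - 1*421034 = -2620 - 421034 = -423654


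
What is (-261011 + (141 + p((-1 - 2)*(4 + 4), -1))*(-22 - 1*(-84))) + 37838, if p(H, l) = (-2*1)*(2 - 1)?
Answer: -214555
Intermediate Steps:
p(H, l) = -2 (p(H, l) = -2*1 = -2)
(-261011 + (141 + p((-1 - 2)*(4 + 4), -1))*(-22 - 1*(-84))) + 37838 = (-261011 + (141 - 2)*(-22 - 1*(-84))) + 37838 = (-261011 + 139*(-22 + 84)) + 37838 = (-261011 + 139*62) + 37838 = (-261011 + 8618) + 37838 = -252393 + 37838 = -214555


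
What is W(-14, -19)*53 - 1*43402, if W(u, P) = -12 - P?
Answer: -43031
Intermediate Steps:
W(-14, -19)*53 - 1*43402 = (-12 - 1*(-19))*53 - 1*43402 = (-12 + 19)*53 - 43402 = 7*53 - 43402 = 371 - 43402 = -43031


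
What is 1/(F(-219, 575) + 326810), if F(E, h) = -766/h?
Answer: 575/187914984 ≈ 3.0599e-6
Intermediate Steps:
1/(F(-219, 575) + 326810) = 1/(-766/575 + 326810) = 1/(187914984/575) = 575/187914984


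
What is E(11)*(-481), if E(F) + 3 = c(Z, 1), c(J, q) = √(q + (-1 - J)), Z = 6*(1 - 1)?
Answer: 1443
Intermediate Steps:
Z = 0 (Z = 6*0 = 0)
c(J, q) = √(-1 + q - J)
E(F) = -3 (E(F) = -3 + √(-1 + 1 - 1*0) = -3 + √(-1 + 1 + 0) = -3 + √0 = -3 + 0 = -3)
E(11)*(-481) = -3*(-481) = 1443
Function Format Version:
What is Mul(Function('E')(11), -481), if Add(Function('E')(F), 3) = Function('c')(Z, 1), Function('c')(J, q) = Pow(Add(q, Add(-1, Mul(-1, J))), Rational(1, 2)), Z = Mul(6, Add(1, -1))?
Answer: 1443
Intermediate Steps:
Z = 0 (Z = Mul(6, 0) = 0)
Function('c')(J, q) = Pow(Add(-1, q, Mul(-1, J)), Rational(1, 2))
Function('E')(F) = -3 (Function('E')(F) = Add(-3, Pow(Add(-1, 1, Mul(-1, 0)), Rational(1, 2))) = Add(-3, Pow(Add(-1, 1, 0), Rational(1, 2))) = Add(-3, Pow(0, Rational(1, 2))) = Add(-3, 0) = -3)
Mul(Function('E')(11), -481) = Mul(-3, -481) = 1443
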